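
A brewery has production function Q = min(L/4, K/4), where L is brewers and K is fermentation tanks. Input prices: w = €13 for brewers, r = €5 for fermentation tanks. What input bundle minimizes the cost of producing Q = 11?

With a fixed-proportions technology, the cost-minimizing bundle uses no slack in either input: L/4 = K/4 = Q.
So L = 4·11 = 44 and K = 4·11 = 44.

L* = 44, K* = 44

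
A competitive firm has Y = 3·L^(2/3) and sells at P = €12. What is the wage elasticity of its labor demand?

MP_L = (2/3)·3·L^(-1/3), so P·MP_L = w gives 24·L^(-1/3) = w.
Solving, L(w) = (24/w)^(3). This is a constant-elasticity form: L ∝ w^(−3), so ε = −3.

ε = -3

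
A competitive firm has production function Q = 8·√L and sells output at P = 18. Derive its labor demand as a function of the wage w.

L(w) = 5184/w²

MP_L = (1/2)·8·L^(-1/2) = 4·L^(-1/2).
Setting P·MP_L = w: 72·L^(-1/2) = w.
Solving for L: L^(-1/2) = w/72, so L = (72/w)^(2).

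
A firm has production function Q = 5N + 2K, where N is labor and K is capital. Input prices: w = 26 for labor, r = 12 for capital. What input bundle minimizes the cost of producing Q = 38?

The inputs are perfect substitutes, so the firm uses whichever has the lower cost per unit of output.
Cost per unit of output via N is w/5 = 5.2; via K it is r/2 = 6. N is cheaper.
Producing Q = 38 with N alone: N = 7.6, K = 0.

N* = 7.6, K* = 0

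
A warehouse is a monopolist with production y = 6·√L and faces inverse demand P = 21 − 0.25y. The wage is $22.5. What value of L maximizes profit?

Marginal revenue from the inverse demand is MR = 21 − 0.5y.
The marginal product is MP_L = 3·L^(-1/2).
A monopolist hires until marginal revenue product equals the wage: MR·MP_L = w.
At L, y = 6·√L. Substituting and solving: (21 − 3·√L)·3·L^(-1/2) = 22.5 gives L = 4.

L* = 4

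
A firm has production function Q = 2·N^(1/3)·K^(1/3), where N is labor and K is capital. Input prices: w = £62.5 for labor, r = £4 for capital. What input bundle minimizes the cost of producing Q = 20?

Cost minimization requires the marginal rate of technical substitution to equal the input-price ratio: MP_N/MP_K = w/r.
Here MP_N/MP_K = (1/3)·(K/N)/(1/3) = (K/N). Setting this equal to 62.5/4 = 15.625 gives K = 15.625N.
Substituting into Q = 20: 2·N^(1/3)·(15.625N)^(1/3) = 20.
Solving, N = 8 and K = 125.

N* = 8, K* = 125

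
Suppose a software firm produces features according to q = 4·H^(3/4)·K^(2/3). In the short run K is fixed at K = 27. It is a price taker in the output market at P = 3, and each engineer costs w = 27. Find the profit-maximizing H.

With K = 27, MP_H = (3/4)·4·H^(-1/4)·27^(2/3) = 27·H^(-1/4).
Profit maximization for a price taker requires P·MP_H = w: 3·27·H^(-1/4) = 27.
So H^(-1/4) = 1/3, which gives H = 81.

H* = 81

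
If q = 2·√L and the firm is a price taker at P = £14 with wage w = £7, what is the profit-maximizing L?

L* = 4

MP_L = (1/2)·2·L^(-1/2) = L^(-1/2).
Profit maximization for a price taker requires P·MP_L = w: 14·L^(-1/2) = 7.
So L^(-1/2) = 0.5, which gives L = 4.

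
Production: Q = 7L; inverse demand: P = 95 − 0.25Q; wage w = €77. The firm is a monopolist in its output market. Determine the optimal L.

Marginal revenue from the inverse demand is MR = 95 − 0.5Q.
The marginal product is MP_L = 7.
A monopolist hires until marginal revenue product equals the wage: MR·MP_L = w.
(95 − 3.5L)·7 = 77, so L = 24.

L* = 24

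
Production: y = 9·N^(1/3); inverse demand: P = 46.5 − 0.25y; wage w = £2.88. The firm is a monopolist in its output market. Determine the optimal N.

Marginal revenue from the inverse demand is MR = 46.5 − 0.5y.
The marginal product is MP_N = 3·N^(-2/3).
A monopolist hires until marginal revenue product equals the wage: MR·MP_N = w.
At N, y = 9·N^(1/3). Substituting and solving: (46.5 − 4.5·N^(1/3))·3·N^(-2/3) = 2.88 gives N = 125.

N* = 125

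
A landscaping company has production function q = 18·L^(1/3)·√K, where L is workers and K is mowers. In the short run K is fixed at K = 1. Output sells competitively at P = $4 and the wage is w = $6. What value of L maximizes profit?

L* = 8

With K = 1, MP_L = (1/3)·18·L^(-2/3)·1^(1/2) = 6·L^(-2/3).
Profit maximization for a price taker requires P·MP_L = w: 4·6·L^(-2/3) = 6.
So L^(-2/3) = 0.25, which gives L = 8.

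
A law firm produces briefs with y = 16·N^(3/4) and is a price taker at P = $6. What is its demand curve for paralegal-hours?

N(w) = (72/w)^(4)

MP_N = (3/4)·16·N^(-1/4) = 12·N^(-1/4).
Setting P·MP_N = w: 72·N^(-1/4) = w.
Solving for N: N^(-1/4) = w/72, so N = (72/w)^(4).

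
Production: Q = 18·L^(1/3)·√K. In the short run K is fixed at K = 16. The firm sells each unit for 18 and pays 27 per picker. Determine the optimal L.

With K = 16, MP_L = (1/3)·18·L^(-2/3)·16^(1/2) = 24·L^(-2/3).
Profit maximization for a price taker requires P·MP_L = w: 18·24·L^(-2/3) = 27.
So L^(-2/3) = 0.0625, which gives L = 64.

L* = 64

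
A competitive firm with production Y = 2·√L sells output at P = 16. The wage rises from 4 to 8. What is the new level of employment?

L* = 4

From P·MP_L = w with MP_L = L^(-1/2), the labor demand is L(w) = (16/w)^(2).
At w = 4: L = 16. At w = 8: L = 4.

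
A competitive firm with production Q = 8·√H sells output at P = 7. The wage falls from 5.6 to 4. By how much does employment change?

ΔH = 24

From P·MP_H = w with MP_H = 4·H^(-1/2), the labor demand is H(w) = (28/w)^(2).
At w = 5.6: H = 25. At w = 4: H = 49.
ΔH = 49 − 25 = 24.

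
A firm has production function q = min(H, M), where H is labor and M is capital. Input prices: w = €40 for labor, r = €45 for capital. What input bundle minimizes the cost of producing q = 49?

H* = 49, M* = 49

With a fixed-proportions technology, the cost-minimizing bundle uses no slack in either input: H = M = q.
So H = 49 and M = 49.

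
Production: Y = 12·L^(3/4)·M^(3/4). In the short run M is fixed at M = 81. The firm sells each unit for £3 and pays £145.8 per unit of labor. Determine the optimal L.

With M = 81, MP_L = (3/4)·12·L^(-1/4)·81^(3/4) = 243·L^(-1/4).
Profit maximization for a price taker requires P·MP_L = w: 3·243·L^(-1/4) = 145.8.
So L^(-1/4) = 0.2, which gives L = 625.

L* = 625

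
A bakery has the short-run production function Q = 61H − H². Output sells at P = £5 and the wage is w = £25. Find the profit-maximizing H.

The marginal product of H is MP_H = 61 − 2H.
A price-taking firm hires until the value of the marginal product equals the wage: P·MP_H = w, so 5·(61 − 2H) = 25.
Then 61 − 2H = 5, giving H = 28.

H* = 28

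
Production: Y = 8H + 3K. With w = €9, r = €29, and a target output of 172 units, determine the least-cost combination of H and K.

H* = 21.5, K* = 0

The inputs are perfect substitutes, so the firm uses whichever has the lower cost per unit of output.
Cost per unit of output via H is w/8 = 1.125; via K it is r/3 = 29/3. H is cheaper.
Producing Y = 172 with H alone: H = 21.5, K = 0.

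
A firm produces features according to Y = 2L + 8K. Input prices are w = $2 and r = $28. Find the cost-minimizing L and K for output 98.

The inputs are perfect substitutes, so the firm uses whichever has the lower cost per unit of output.
Cost per unit of output via L is w/2 = 1; via K it is r/8 = 3.5. L is cheaper.
Producing Y = 98 with L alone: L = 49, K = 0.

L* = 49, K* = 0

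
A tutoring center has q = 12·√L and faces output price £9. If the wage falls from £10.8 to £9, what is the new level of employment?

L* = 36

From P·MP_L = w with MP_L = 6·L^(-1/2), the labor demand is L(w) = (54/w)^(2).
At w = 10.8: L = 25. At w = 9: L = 36.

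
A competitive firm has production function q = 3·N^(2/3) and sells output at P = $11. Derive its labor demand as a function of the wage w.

MP_N = (2/3)·3·N^(-1/3) = 2·N^(-1/3).
Setting P·MP_N = w: 22·N^(-1/3) = w.
Solving for N: N^(-1/3) = w/22, so N = (22/w)^(3).

N(w) = 10648/w³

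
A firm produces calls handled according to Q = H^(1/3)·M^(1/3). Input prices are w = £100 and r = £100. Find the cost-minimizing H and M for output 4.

Cost minimization requires the marginal rate of technical substitution to equal the input-price ratio: MP_H/MP_M = w/r.
Here MP_H/MP_M = (1/3)·(M/H)/(1/3) = (M/H). Setting this equal to 100/100 = 1 gives M = H.
Substituting into Q = 4: H^(1/3)·(H)^(1/3) = 4.
Solving, H = 8 and M = 8.

H* = 8, M* = 8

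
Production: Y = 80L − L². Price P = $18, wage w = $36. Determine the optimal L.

L* = 39

The marginal product of L is MP_L = 80 − 2L.
A price-taking firm hires until the value of the marginal product equals the wage: P·MP_L = w, so 18·(80 − 2L) = 36.
Then 80 − 2L = 2, giving L = 39.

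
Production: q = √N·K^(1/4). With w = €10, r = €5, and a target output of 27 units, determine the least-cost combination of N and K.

Cost minimization requires the marginal rate of technical substitution to equal the input-price ratio: MP_N/MP_K = w/r.
Here MP_N/MP_K = (1/2)·(K/N)/(1/4) = 2·(K/N). Setting this equal to 10/5 = 2 gives K = N.
Substituting into q = 27: N^(1/2)·(N)^(1/4) = 27.
Solving, N = 81 and K = 81.

N* = 81, K* = 81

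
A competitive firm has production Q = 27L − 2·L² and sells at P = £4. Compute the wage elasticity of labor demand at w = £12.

From P·MP_L = w with MP_L = 27 − 4L, labor demand is L(w) = (27 − w/4)/4.
dL/dw = −1/(16) = -0.0625.
At w = 12, L = 6, so ε = (dL/dw)·(w/L) = (-0.0625)·(12/6) = -0.125.

ε = -0.125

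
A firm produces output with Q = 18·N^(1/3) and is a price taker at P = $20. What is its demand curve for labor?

N(w) = (120/w)^(3/2)

MP_N = (1/3)·18·N^(-2/3) = 6·N^(-2/3).
Setting P·MP_N = w: 120·N^(-2/3) = w.
Solving for N: N^(-2/3) = w/120, so N = (120/w)^(3/2).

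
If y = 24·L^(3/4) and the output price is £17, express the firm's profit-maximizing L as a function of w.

MP_L = (3/4)·24·L^(-1/4) = 18·L^(-1/4).
Setting P·MP_L = w: 306·L^(-1/4) = w.
Solving for L: L^(-1/4) = w/306, so L = (306/w)^(4).

L(w) = (306/w)^(4)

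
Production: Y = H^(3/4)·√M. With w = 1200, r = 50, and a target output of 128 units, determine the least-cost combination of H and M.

Cost minimization requires the marginal rate of technical substitution to equal the input-price ratio: MP_H/MP_M = w/r.
Here MP_H/MP_M = (3/4)·(M/H)/(1/2) = 1.5·(M/H). Setting this equal to 1200/50 = 24 gives M = 16H.
Substituting into Y = 128: H^(3/4)·(16H)^(1/2) = 128.
Solving, H = 16 and M = 256.

H* = 16, M* = 256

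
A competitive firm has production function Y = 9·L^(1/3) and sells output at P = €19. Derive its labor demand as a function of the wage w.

L(w) = (57/w)^(3/2)

MP_L = (1/3)·9·L^(-2/3) = 3·L^(-2/3).
Setting P·MP_L = w: 57·L^(-2/3) = w.
Solving for L: L^(-2/3) = w/57, so L = (57/w)^(3/2).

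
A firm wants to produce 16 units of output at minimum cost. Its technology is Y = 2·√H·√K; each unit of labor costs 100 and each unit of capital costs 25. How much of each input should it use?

Cost minimization requires the marginal rate of technical substitution to equal the input-price ratio: MP_H/MP_K = w/r.
Here MP_H/MP_K = (1/2)·(K/H)/(1/2) = (K/H). Setting this equal to 100/25 = 4 gives K = 4H.
Substituting into Y = 16: 2·H^(1/2)·(4H)^(1/2) = 16.
Solving, H = 4 and K = 16.

H* = 4, K* = 16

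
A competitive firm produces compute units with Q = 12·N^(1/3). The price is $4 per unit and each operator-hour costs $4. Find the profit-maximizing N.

MP_N = (1/3)·12·N^(-2/3) = 4·N^(-2/3).
Profit maximization for a price taker requires P·MP_N = w: 4·4·N^(-2/3) = 4.
So N^(-2/3) = 0.25, which gives N = 8.

N* = 8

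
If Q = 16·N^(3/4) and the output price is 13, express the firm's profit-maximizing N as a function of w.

N(w) = (156/w)^(4)

MP_N = (3/4)·16·N^(-1/4) = 12·N^(-1/4).
Setting P·MP_N = w: 156·N^(-1/4) = w.
Solving for N: N^(-1/4) = w/156, so N = (156/w)^(4).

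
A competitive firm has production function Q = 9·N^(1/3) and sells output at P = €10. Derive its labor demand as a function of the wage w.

N(w) = (30/w)^(3/2)

MP_N = (1/3)·9·N^(-2/3) = 3·N^(-2/3).
Setting P·MP_N = w: 30·N^(-2/3) = w.
Solving for N: N^(-2/3) = w/30, so N = (30/w)^(3/2).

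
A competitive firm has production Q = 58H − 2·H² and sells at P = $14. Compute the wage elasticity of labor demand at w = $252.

From P·MP_H = w with MP_H = 58 − 4H, labor demand is H(w) = (58 − w/14)/4.
dH/dw = −1/(56) = -1/56.
At w = 252, H = 10, so ε = (dH/dw)·(w/H) = (-1/56)·(252/10) = -0.45.

ε = -0.45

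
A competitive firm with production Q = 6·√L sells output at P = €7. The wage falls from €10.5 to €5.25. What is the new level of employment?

From P·MP_L = w with MP_L = 3·L^(-1/2), the labor demand is L(w) = (21/w)^(2).
At w = 10.5: L = 4. At w = 5.25: L = 16.

L* = 16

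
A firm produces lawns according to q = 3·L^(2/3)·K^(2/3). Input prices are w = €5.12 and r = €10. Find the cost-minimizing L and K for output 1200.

Cost minimization requires the marginal rate of technical substitution to equal the input-price ratio: MP_L/MP_K = w/r.
Here MP_L/MP_K = (2/3)·(K/L)/(2/3) = (K/L). Setting this equal to 5.12/10 = 0.512 gives K = 0.512L.
Substituting into q = 1200: 3·L^(2/3)·(0.512L)^(2/3) = 1200.
Solving, L = 125 and K = 64.

L* = 125, K* = 64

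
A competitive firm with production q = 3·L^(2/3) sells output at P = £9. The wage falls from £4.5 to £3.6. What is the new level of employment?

From P·MP_L = w with MP_L = 2·L^(-1/3), the labor demand is L(w) = (18/w)^(3).
At w = 4.5: L = 64. At w = 3.6: L = 125.

L* = 125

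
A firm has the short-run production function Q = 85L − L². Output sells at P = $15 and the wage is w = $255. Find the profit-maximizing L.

The marginal product of L is MP_L = 85 − 2L.
A price-taking firm hires until the value of the marginal product equals the wage: P·MP_L = w, so 15·(85 − 2L) = 255.
Then 85 − 2L = 17, giving L = 34.

L* = 34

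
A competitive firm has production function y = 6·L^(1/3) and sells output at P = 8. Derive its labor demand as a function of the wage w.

L(w) = (16/w)^(3/2)

MP_L = (1/3)·6·L^(-2/3) = 2·L^(-2/3).
Setting P·MP_L = w: 16·L^(-2/3) = w.
Solving for L: L^(-2/3) = w/16, so L = (16/w)^(3/2).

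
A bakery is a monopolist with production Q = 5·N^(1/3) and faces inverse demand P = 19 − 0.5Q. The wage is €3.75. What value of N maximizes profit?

Marginal revenue from the inverse demand is MR = 19 − Q.
The marginal product is MP_N = (5/3)·N^(-2/3).
A monopolist hires until marginal revenue product equals the wage: MR·MP_N = w.
At N, Q = 5·N^(1/3). Substituting and solving: (19 − 5·N^(1/3))·(5/3)·N^(-2/3) = 3.75 gives N = 8.

N* = 8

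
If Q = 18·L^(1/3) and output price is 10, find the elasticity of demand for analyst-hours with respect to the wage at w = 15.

MP_L = (1/3)·18·L^(-2/3), so P·MP_L = w gives 60·L^(-2/3) = w.
Solving, L(w) = (60/w)^(3/2). This is a constant-elasticity form: L ∝ w^(−3/2), so ε = −3/2.

ε = -1.5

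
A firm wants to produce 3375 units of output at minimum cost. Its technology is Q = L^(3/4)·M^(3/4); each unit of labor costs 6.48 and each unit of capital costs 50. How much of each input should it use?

Cost minimization requires the marginal rate of technical substitution to equal the input-price ratio: MP_L/MP_M = w/r.
Here MP_L/MP_M = (3/4)·(M/L)/(3/4) = (M/L). Setting this equal to 6.48/50 = 0.1296 gives M = 0.1296L.
Substituting into Q = 3375: L^(3/4)·(0.1296L)^(3/4) = 3375.
Solving, L = 625 and M = 81.

L* = 625, M* = 81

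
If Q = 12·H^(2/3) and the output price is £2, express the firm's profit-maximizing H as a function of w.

H(w) = 4096/w³

MP_H = (2/3)·12·H^(-1/3) = 8·H^(-1/3).
Setting P·MP_H = w: 16·H^(-1/3) = w.
Solving for H: H^(-1/3) = w/16, so H = (16/w)^(3).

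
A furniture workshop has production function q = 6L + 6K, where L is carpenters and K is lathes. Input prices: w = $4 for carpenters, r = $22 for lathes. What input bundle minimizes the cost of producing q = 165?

L* = 27.5, K* = 0

The inputs are perfect substitutes, so the firm uses whichever has the lower cost per unit of output.
Cost per unit of output via L is w/6 = 2/3; via K it is r/6 = 11/3. L is cheaper.
Producing q = 165 with L alone: L = 27.5, K = 0.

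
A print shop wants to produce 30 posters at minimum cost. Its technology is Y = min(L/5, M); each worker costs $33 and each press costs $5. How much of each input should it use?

L* = 150, M* = 30

With a fixed-proportions technology, the cost-minimizing bundle uses no slack in either input: L/5 = M = Y.
So L = 5·30 = 150 and M = 30.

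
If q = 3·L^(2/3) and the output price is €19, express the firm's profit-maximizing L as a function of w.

L(w) = 54872/w³

MP_L = (2/3)·3·L^(-1/3) = 2·L^(-1/3).
Setting P·MP_L = w: 38·L^(-1/3) = w.
Solving for L: L^(-1/3) = w/38, so L = (38/w)^(3).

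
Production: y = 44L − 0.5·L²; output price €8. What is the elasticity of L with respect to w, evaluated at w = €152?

ε = -0.76

From P·MP_L = w with MP_L = 44 − L, labor demand is L(w) = 44 − w/8.
dL/dw = −1/(8) = -0.125.
At w = 152, L = 25, so ε = (dL/dw)·(w/L) = (-0.125)·(152/25) = -0.76.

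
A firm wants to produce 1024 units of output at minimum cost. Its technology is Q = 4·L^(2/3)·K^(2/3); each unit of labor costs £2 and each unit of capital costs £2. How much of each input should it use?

Cost minimization requires the marginal rate of technical substitution to equal the input-price ratio: MP_L/MP_K = w/r.
Here MP_L/MP_K = (2/3)·(K/L)/(2/3) = (K/L). Setting this equal to 2/2 = 1 gives K = L.
Substituting into Q = 1024: 4·L^(2/3)·(L)^(2/3) = 1024.
Solving, L = 64 and K = 64.

L* = 64, K* = 64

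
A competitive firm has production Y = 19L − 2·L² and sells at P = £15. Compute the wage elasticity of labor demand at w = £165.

ε = -1.375

From P·MP_L = w with MP_L = 19 − 4L, labor demand is L(w) = (19 − w/15)/4.
dL/dw = −1/(60) = -1/60.
At w = 165, L = 2, so ε = (dL/dw)·(w/L) = (-1/60)·(165/2) = -1.375.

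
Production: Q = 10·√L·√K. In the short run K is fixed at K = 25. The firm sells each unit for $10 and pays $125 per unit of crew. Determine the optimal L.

L* = 4

With K = 25, MP_L = (1/2)·10·L^(-1/2)·25^(1/2) = 25·L^(-1/2).
Profit maximization for a price taker requires P·MP_L = w: 10·25·L^(-1/2) = 125.
So L^(-1/2) = 0.5, which gives L = 4.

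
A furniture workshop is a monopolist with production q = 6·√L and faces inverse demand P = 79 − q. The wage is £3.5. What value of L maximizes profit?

L* = 36

Marginal revenue from the inverse demand is MR = 79 − 2q.
The marginal product is MP_L = 3·L^(-1/2).
A monopolist hires until marginal revenue product equals the wage: MR·MP_L = w.
At L, q = 6·√L. Substituting and solving: (79 − 12·√L)·3·L^(-1/2) = 3.5 gives L = 36.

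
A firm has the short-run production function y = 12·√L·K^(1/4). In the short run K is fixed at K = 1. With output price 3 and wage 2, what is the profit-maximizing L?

L* = 81

With K = 1, MP_L = (1/2)·12·L^(-1/2)·1^(1/4) = 6·L^(-1/2).
Profit maximization for a price taker requires P·MP_L = w: 3·6·L^(-1/2) = 2.
So L^(-1/2) = 1/9, which gives L = 81.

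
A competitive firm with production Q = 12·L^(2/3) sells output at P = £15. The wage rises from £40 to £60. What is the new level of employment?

From P·MP_L = w with MP_L = 8·L^(-1/3), the labor demand is L(w) = (120/w)^(3).
At w = 40: L = 27. At w = 60: L = 8.

L* = 8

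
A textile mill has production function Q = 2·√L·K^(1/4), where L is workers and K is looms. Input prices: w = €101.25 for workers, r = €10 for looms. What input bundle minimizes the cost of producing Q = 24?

Cost minimization requires the marginal rate of technical substitution to equal the input-price ratio: MP_L/MP_K = w/r.
Here MP_L/MP_K = (1/2)·(K/L)/(1/4) = 2·(K/L). Setting this equal to 101.25/10 = 10.125 gives K = 5.0625L.
Substituting into Q = 24: 2·L^(1/2)·(5.0625L)^(1/4) = 24.
Solving, L = 16 and K = 81.

L* = 16, K* = 81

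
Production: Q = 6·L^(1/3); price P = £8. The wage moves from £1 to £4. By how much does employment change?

ΔL = -56

From P·MP_L = w with MP_L = 2·L^(-2/3), the labor demand is L(w) = (16/w)^(3/2).
At w = 1: L = 64. At w = 4: L = 8.
ΔL = 8 − 64 = -56.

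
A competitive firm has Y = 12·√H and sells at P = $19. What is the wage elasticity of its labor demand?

ε = -2

MP_H = (1/2)·12·H^(-1/2), so P·MP_H = w gives 114·H^(-1/2) = w.
Solving, H(w) = (114/w)^(2). This is a constant-elasticity form: H ∝ w^(−2), so ε = −2.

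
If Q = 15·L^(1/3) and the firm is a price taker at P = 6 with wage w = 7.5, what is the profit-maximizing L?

L* = 8

MP_L = (1/3)·15·L^(-2/3) = 5·L^(-2/3).
Profit maximization for a price taker requires P·MP_L = w: 6·5·L^(-2/3) = 7.5.
So L^(-2/3) = 0.25, which gives L = 8.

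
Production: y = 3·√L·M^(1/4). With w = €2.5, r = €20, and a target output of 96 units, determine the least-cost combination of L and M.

Cost minimization requires the marginal rate of technical substitution to equal the input-price ratio: MP_L/MP_M = w/r.
Here MP_L/MP_M = (1/2)·(M/L)/(1/4) = 2·(M/L). Setting this equal to 2.5/20 = 0.125 gives M = 0.0625L.
Substituting into y = 96: 3·L^(1/2)·(0.0625L)^(1/4) = 96.
Solving, L = 256 and M = 16.

L* = 256, M* = 16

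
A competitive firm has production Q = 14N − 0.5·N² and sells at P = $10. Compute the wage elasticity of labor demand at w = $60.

From P·MP_N = w with MP_N = 14 − N, labor demand is N(w) = 14 − w/10.
dN/dw = −1/(10) = -0.1.
At w = 60, N = 8, so ε = (dN/dw)·(w/N) = (-0.1)·(60/8) = -0.75.

ε = -0.75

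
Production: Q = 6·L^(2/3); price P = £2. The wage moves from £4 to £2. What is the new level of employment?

L* = 64

From P·MP_L = w with MP_L = 4·L^(-1/3), the labor demand is L(w) = (8/w)^(3).
At w = 4: L = 8. At w = 2: L = 64.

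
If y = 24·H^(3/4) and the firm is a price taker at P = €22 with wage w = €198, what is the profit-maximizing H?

H* = 16

MP_H = (3/4)·24·H^(-1/4) = 18·H^(-1/4).
Profit maximization for a price taker requires P·MP_H = w: 22·18·H^(-1/4) = 198.
So H^(-1/4) = 0.5, which gives H = 16.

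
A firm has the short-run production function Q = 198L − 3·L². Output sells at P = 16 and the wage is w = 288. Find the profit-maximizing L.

The marginal product of L is MP_L = 198 − 6L.
A price-taking firm hires until the value of the marginal product equals the wage: P·MP_L = w, so 16·(198 − 6L) = 288.
Then 198 − 6L = 18, giving L = 30.

L* = 30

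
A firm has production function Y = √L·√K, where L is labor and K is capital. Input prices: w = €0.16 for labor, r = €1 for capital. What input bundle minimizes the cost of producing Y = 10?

Cost minimization requires the marginal rate of technical substitution to equal the input-price ratio: MP_L/MP_K = w/r.
Here MP_L/MP_K = (1/2)·(K/L)/(1/2) = (K/L). Setting this equal to 0.16/1 = 0.16 gives K = 0.16L.
Substituting into Y = 10: L^(1/2)·(0.16L)^(1/2) = 10.
Solving, L = 25 and K = 4.

L* = 25, K* = 4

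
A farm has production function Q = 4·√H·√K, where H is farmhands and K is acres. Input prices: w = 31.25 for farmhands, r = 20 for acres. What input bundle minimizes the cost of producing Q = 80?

H* = 16, K* = 25

Cost minimization requires the marginal rate of technical substitution to equal the input-price ratio: MP_H/MP_K = w/r.
Here MP_H/MP_K = (1/2)·(K/H)/(1/2) = (K/H). Setting this equal to 31.25/20 = 1.5625 gives K = 1.5625H.
Substituting into Q = 80: 4·H^(1/2)·(1.5625H)^(1/2) = 80.
Solving, H = 16 and K = 25.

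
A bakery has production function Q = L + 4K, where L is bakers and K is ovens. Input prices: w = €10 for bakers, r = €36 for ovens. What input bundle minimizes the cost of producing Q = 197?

L* = 0, K* = 49.25

The inputs are perfect substitutes, so the firm uses whichever has the lower cost per unit of output.
Cost per unit of output via L is 10; via K it is 9. K is cheaper.
Producing Q = 197 with K alone: L = 0, K = 49.25.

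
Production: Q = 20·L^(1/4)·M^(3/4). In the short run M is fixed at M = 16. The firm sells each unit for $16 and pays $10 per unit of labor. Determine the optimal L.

With M = 16, MP_L = (1/4)·20·L^(-3/4)·16^(3/4) = 40·L^(-3/4).
Profit maximization for a price taker requires P·MP_L = w: 16·40·L^(-3/4) = 10.
So L^(-3/4) = 0.015625, which gives L = 256.

L* = 256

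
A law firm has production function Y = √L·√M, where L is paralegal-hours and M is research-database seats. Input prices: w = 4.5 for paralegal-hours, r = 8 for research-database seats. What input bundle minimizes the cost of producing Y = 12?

Cost minimization requires the marginal rate of technical substitution to equal the input-price ratio: MP_L/MP_M = w/r.
Here MP_L/MP_M = (1/2)·(M/L)/(1/2) = (M/L). Setting this equal to 4.5/8 = 0.5625 gives M = 0.5625L.
Substituting into Y = 12: L^(1/2)·(0.5625L)^(1/2) = 12.
Solving, L = 16 and M = 9.

L* = 16, M* = 9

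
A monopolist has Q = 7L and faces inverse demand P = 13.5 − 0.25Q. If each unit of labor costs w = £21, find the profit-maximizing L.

L* = 3

Marginal revenue from the inverse demand is MR = 13.5 − 0.5Q.
The marginal product is MP_L = 7.
A monopolist hires until marginal revenue product equals the wage: MR·MP_L = w.
(13.5 − 3.5L)·7 = 21, so L = 3.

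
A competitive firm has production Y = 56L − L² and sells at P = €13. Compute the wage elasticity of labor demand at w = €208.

ε = -0.4

From P·MP_L = w with MP_L = 56 − 2L, labor demand is L(w) = (56 − w/13)/2.
dL/dw = −1/(26) = -1/26.
At w = 208, L = 20, so ε = (dL/dw)·(w/L) = (-1/26)·(208/20) = -0.4.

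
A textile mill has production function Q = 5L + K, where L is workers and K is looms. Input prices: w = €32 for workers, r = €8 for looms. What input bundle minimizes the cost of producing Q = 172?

The inputs are perfect substitutes, so the firm uses whichever has the lower cost per unit of output.
Cost per unit of output via L is 6.4; via K it is 8. L is cheaper.
Producing Q = 172 with L alone: L = 34.4, K = 0.

L* = 34.4, K* = 0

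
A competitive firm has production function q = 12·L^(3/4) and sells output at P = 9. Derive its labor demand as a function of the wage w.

L(w) = (81/w)^(4)

MP_L = (3/4)·12·L^(-1/4) = 9·L^(-1/4).
Setting P·MP_L = w: 81·L^(-1/4) = w.
Solving for L: L^(-1/4) = w/81, so L = (81/w)^(4).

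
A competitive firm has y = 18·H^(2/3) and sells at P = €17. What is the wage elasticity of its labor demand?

MP_H = (2/3)·18·H^(-1/3), so P·MP_H = w gives 204·H^(-1/3) = w.
Solving, H(w) = (204/w)^(3). This is a constant-elasticity form: H ∝ w^(−3), so ε = −3.

ε = -3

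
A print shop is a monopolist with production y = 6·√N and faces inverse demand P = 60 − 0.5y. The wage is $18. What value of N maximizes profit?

Marginal revenue from the inverse demand is MR = 60 − y.
The marginal product is MP_N = 3·N^(-1/2).
A monopolist hires until marginal revenue product equals the wage: MR·MP_N = w.
At N, y = 6·√N. Substituting and solving: (60 − 6·√N)·3·N^(-1/2) = 18 gives N = 25.

N* = 25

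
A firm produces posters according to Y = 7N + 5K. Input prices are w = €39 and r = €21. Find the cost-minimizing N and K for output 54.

The inputs are perfect substitutes, so the firm uses whichever has the lower cost per unit of output.
Cost per unit of output via N is w/7 = 39/7; via K it is r/5 = 4.2. K is cheaper.
Producing Y = 54 with K alone: N = 0, K = 10.8.

N* = 0, K* = 10.8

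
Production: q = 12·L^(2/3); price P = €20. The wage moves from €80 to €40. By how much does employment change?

From P·MP_L = w with MP_L = 8·L^(-1/3), the labor demand is L(w) = (160/w)^(3).
At w = 80: L = 8. At w = 40: L = 64.
ΔL = 64 − 8 = 56.

ΔL = 56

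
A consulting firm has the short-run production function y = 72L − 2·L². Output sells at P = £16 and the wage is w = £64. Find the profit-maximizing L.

L* = 17

The marginal product of L is MP_L = 72 − 4L.
A price-taking firm hires until the value of the marginal product equals the wage: P·MP_L = w, so 16·(72 − 4L) = 64.
Then 72 − 4L = 4, giving L = 17.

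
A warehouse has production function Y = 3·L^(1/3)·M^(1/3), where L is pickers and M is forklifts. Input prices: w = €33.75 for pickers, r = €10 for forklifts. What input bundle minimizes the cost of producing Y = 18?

Cost minimization requires the marginal rate of technical substitution to equal the input-price ratio: MP_L/MP_M = w/r.
Here MP_L/MP_M = (1/3)·(M/L)/(1/3) = (M/L). Setting this equal to 33.75/10 = 3.375 gives M = 3.375L.
Substituting into Y = 18: 3·L^(1/3)·(3.375L)^(1/3) = 18.
Solving, L = 8 and M = 27.

L* = 8, M* = 27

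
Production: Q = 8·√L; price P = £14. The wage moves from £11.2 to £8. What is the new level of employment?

From P·MP_L = w with MP_L = 4·L^(-1/2), the labor demand is L(w) = (56/w)^(2).
At w = 11.2: L = 25. At w = 8: L = 49.

L* = 49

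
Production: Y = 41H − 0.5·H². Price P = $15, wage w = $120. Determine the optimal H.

H* = 33

The marginal product of H is MP_H = 41 − H.
A price-taking firm hires until the value of the marginal product equals the wage: P·MP_H = w, so 15·(41 − H) = 120.
Then 41 − H = 8, giving H = 33.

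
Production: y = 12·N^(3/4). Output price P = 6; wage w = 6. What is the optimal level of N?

N* = 6561

MP_N = (3/4)·12·N^(-1/4) = 9·N^(-1/4).
Profit maximization for a price taker requires P·MP_N = w: 6·9·N^(-1/4) = 6.
So N^(-1/4) = 1/9, which gives N = 6561.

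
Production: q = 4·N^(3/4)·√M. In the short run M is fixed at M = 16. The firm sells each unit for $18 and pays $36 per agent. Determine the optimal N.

N* = 1296

With M = 16, MP_N = (3/4)·4·N^(-1/4)·16^(1/2) = 12·N^(-1/4).
Profit maximization for a price taker requires P·MP_N = w: 18·12·N^(-1/4) = 36.
So N^(-1/4) = 1/6, which gives N = 1296.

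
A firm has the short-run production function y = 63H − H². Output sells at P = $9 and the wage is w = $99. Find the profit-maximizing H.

The marginal product of H is MP_H = 63 − 2H.
A price-taking firm hires until the value of the marginal product equals the wage: P·MP_H = w, so 9·(63 − 2H) = 99.
Then 63 − 2H = 11, giving H = 26.

H* = 26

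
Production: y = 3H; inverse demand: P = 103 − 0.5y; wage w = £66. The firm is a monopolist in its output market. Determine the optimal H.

Marginal revenue from the inverse demand is MR = 103 − y.
The marginal product is MP_H = 3.
A monopolist hires until marginal revenue product equals the wage: MR·MP_H = w.
(103 − 3H)·3 = 66, so H = 27.

H* = 27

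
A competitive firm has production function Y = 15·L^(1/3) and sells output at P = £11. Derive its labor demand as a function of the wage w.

L(w) = (55/w)^(3/2)

MP_L = (1/3)·15·L^(-2/3) = 5·L^(-2/3).
Setting P·MP_L = w: 55·L^(-2/3) = w.
Solving for L: L^(-2/3) = w/55, so L = (55/w)^(3/2).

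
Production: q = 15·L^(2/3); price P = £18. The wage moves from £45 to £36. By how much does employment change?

From P·MP_L = w with MP_L = 10·L^(-1/3), the labor demand is L(w) = (180/w)^(3).
At w = 45: L = 64. At w = 36: L = 125.
ΔL = 125 − 64 = 61.

ΔL = 61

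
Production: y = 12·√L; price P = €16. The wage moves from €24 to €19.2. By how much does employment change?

From P·MP_L = w with MP_L = 6·L^(-1/2), the labor demand is L(w) = (96/w)^(2).
At w = 24: L = 16. At w = 19.2: L = 25.
ΔL = 25 − 16 = 9.

ΔL = 9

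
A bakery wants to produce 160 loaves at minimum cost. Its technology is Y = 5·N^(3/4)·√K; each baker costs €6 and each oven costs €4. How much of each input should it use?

N* = 16, K* = 16

Cost minimization requires the marginal rate of technical substitution to equal the input-price ratio: MP_N/MP_K = w/r.
Here MP_N/MP_K = (3/4)·(K/N)/(1/2) = 1.5·(K/N). Setting this equal to 6/4 = 1.5 gives K = N.
Substituting into Y = 160: 5·N^(3/4)·(N)^(1/2) = 160.
Solving, N = 16 and K = 16.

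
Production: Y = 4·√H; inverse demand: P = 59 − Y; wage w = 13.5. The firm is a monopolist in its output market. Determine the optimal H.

Marginal revenue from the inverse demand is MR = 59 − 2Y.
The marginal product is MP_H = 2·H^(-1/2).
A monopolist hires until marginal revenue product equals the wage: MR·MP_H = w.
At H, Y = 4·√H. Substituting and solving: (59 − 8·√H)·2·H^(-1/2) = 13.5 gives H = 16.

H* = 16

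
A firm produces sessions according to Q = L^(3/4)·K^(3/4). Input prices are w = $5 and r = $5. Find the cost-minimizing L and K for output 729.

Cost minimization requires the marginal rate of technical substitution to equal the input-price ratio: MP_L/MP_K = w/r.
Here MP_L/MP_K = (3/4)·(K/L)/(3/4) = (K/L). Setting this equal to 5/5 = 1 gives K = L.
Substituting into Q = 729: L^(3/4)·(L)^(3/4) = 729.
Solving, L = 81 and K = 81.

L* = 81, K* = 81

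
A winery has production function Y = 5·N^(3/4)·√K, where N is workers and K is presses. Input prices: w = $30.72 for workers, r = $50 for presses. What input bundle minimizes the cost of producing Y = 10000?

N* = 625, K* = 256

Cost minimization requires the marginal rate of technical substitution to equal the input-price ratio: MP_N/MP_K = w/r.
Here MP_N/MP_K = (3/4)·(K/N)/(1/2) = 1.5·(K/N). Setting this equal to 30.72/50 = 0.6144 gives K = 0.4096N.
Substituting into Y = 10000: 5·N^(3/4)·(0.4096N)^(1/2) = 10000.
Solving, N = 625 and K = 256.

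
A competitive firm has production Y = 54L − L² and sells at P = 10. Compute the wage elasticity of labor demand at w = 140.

ε = -0.35

From P·MP_L = w with MP_L = 54 − 2L, labor demand is L(w) = (54 − w/10)/2.
dL/dw = −1/(20) = -0.05.
At w = 140, L = 20, so ε = (dL/dw)·(w/L) = (-0.05)·(140/20) = -0.35.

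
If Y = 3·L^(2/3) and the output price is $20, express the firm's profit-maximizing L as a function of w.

L(w) = 64000/w³

MP_L = (2/3)·3·L^(-1/3) = 2·L^(-1/3).
Setting P·MP_L = w: 40·L^(-1/3) = w.
Solving for L: L^(-1/3) = w/40, so L = (40/w)^(3).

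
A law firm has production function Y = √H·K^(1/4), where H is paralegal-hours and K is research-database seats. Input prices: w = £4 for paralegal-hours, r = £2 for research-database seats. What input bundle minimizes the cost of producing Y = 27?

H* = 81, K* = 81

Cost minimization requires the marginal rate of technical substitution to equal the input-price ratio: MP_H/MP_K = w/r.
Here MP_H/MP_K = (1/2)·(K/H)/(1/4) = 2·(K/H). Setting this equal to 4/2 = 2 gives K = H.
Substituting into Y = 27: H^(1/2)·(H)^(1/4) = 27.
Solving, H = 81 and K = 81.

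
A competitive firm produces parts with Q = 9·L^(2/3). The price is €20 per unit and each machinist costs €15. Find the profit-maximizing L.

MP_L = (2/3)·9·L^(-1/3) = 6·L^(-1/3).
Profit maximization for a price taker requires P·MP_L = w: 20·6·L^(-1/3) = 15.
So L^(-1/3) = 0.125, which gives L = 512.

L* = 512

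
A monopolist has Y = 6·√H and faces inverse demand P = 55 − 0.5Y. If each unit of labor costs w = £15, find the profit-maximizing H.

Marginal revenue from the inverse demand is MR = 55 − Y.
The marginal product is MP_H = 3·H^(-1/2).
A monopolist hires until marginal revenue product equals the wage: MR·MP_H = w.
At H, Y = 6·√H. Substituting and solving: (55 − 6·√H)·3·H^(-1/2) = 15 gives H = 25.

H* = 25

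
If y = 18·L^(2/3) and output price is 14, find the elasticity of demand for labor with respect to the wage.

MP_L = (2/3)·18·L^(-1/3), so P·MP_L = w gives 168·L^(-1/3) = w.
Solving, L(w) = (168/w)^(3). This is a constant-elasticity form: L ∝ w^(−3), so ε = −3.

ε = -3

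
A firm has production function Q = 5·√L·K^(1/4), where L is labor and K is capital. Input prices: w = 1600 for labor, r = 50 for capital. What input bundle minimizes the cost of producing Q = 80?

L* = 16, K* = 256

Cost minimization requires the marginal rate of technical substitution to equal the input-price ratio: MP_L/MP_K = w/r.
Here MP_L/MP_K = (1/2)·(K/L)/(1/4) = 2·(K/L). Setting this equal to 1600/50 = 32 gives K = 16L.
Substituting into Q = 80: 5·L^(1/2)·(16L)^(1/4) = 80.
Solving, L = 16 and K = 256.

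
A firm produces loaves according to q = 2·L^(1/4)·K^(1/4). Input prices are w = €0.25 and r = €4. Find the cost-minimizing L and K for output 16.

L* = 256, K* = 16

Cost minimization requires the marginal rate of technical substitution to equal the input-price ratio: MP_L/MP_K = w/r.
Here MP_L/MP_K = (1/4)·(K/L)/(1/4) = (K/L). Setting this equal to 0.25/4 = 0.0625 gives K = 0.0625L.
Substituting into q = 16: 2·L^(1/4)·(0.0625L)^(1/4) = 16.
Solving, L = 256 and K = 16.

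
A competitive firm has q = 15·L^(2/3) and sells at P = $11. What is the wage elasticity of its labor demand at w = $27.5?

ε = -3

MP_L = (2/3)·15·L^(-1/3), so P·MP_L = w gives 110·L^(-1/3) = w.
Solving, L(w) = (110/w)^(3). This is a constant-elasticity form: L ∝ w^(−3), so ε = −3.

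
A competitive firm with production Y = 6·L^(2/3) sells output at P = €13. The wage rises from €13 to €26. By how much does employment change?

From P·MP_L = w with MP_L = 4·L^(-1/3), the labor demand is L(w) = (52/w)^(3).
At w = 13: L = 64. At w = 26: L = 8.
ΔL = 8 − 64 = -56.

ΔL = -56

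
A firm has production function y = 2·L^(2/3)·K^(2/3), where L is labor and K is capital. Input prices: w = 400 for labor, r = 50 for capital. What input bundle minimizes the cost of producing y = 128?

Cost minimization requires the marginal rate of technical substitution to equal the input-price ratio: MP_L/MP_K = w/r.
Here MP_L/MP_K = (2/3)·(K/L)/(2/3) = (K/L). Setting this equal to 400/50 = 8 gives K = 8L.
Substituting into y = 128: 2·L^(2/3)·(8L)^(2/3) = 128.
Solving, L = 8 and K = 64.

L* = 8, K* = 64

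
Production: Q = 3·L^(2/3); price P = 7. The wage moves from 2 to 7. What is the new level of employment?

L* = 8

From P·MP_L = w with MP_L = 2·L^(-1/3), the labor demand is L(w) = (14/w)^(3).
At w = 2: L = 343. At w = 7: L = 8.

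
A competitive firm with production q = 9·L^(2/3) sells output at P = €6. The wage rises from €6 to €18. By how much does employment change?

ΔL = -208

From P·MP_L = w with MP_L = 6·L^(-1/3), the labor demand is L(w) = (36/w)^(3).
At w = 6: L = 216. At w = 18: L = 8.
ΔL = 8 − 216 = -208.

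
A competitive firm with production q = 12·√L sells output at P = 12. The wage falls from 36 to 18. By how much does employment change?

ΔL = 12

From P·MP_L = w with MP_L = 6·L^(-1/2), the labor demand is L(w) = (72/w)^(2).
At w = 36: L = 4. At w = 18: L = 16.
ΔL = 16 − 4 = 12.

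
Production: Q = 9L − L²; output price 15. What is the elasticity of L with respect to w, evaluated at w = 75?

ε = -1.25

From P·MP_L = w with MP_L = 9 − 2L, labor demand is L(w) = (9 − w/15)/2.
dL/dw = −1/(30) = -1/30.
At w = 75, L = 2, so ε = (dL/dw)·(w/L) = (-1/30)·(75/2) = -1.25.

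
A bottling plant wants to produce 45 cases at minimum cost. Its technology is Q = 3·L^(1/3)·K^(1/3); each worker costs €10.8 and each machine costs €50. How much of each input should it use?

Cost minimization requires the marginal rate of technical substitution to equal the input-price ratio: MP_L/MP_K = w/r.
Here MP_L/MP_K = (1/3)·(K/L)/(1/3) = (K/L). Setting this equal to 10.8/50 = 0.216 gives K = 0.216L.
Substituting into Q = 45: 3·L^(1/3)·(0.216L)^(1/3) = 45.
Solving, L = 125 and K = 27.

L* = 125, K* = 27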